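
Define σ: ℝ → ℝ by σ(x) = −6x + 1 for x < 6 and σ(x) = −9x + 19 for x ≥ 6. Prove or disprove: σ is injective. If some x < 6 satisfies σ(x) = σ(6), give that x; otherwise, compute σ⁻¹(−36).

Both pieces are strictly decreasing (slopes −6 and −9), so each is injective on its own interval.
The left piece maps (−∞, 6) onto (−35, ∞); the right piece maps [6, ∞) onto (−∞, −35].
These images are disjoint, so no value is attained by both pieces. So σ is injective.
Because the two images are disjoint, no x < 6 has σ(x) = σ(6), so we compute σ⁻¹(−36): −36 lies in (−∞, −35], so solve −9x + 19 = −36: x = (−36 − 19)/(−9) = 55/9.

55/9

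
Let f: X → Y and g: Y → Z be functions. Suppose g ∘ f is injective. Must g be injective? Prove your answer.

No. Take X = {1}, Y = {1, 2, 3}, Z = {1, 2, 3}, f(a) = a for each a ∈ X, and g(b) = 2 if b ∈ {2, 3} else g(b) = b.
Then g ∘ f = f is injective (X ⊂ Y and f is the inclusion), but g(2) = g(3) = 2 with 2 ≠ 3, so g is not injective.

not injective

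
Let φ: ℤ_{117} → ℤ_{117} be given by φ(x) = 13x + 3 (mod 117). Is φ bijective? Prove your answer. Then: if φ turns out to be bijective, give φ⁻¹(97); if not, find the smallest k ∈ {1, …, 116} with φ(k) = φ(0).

9

We have gcd(13, 117) = 13 > 1. Taking u = 0 and v = 9: φ(0) = 3 and φ(9) = 13·9 + 3 = 120 ≡ 3 (mod 117).
So φ(0) = φ(9) while 0 ≠ 9, hence φ is not injective, hence not bijective.
Since φ is not bijective, we find the least positive k with φ(k) = φ(0): this means 13k ≡ 0 (mod 117), i.e. 117 ∣ 13k. Since gcd(13, 117) = 13, dividing through by 13 this holds exactly when 9 ∣ k.
The smallest positive such k is 9.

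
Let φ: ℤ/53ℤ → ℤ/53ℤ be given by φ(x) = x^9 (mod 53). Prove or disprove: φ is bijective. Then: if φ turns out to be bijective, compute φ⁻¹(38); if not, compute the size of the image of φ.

Since 53 is prime, the nonzero elements of ℤ/53ℤ form a cyclic group of order 52.
As gcd(9, 52) = 1, raising to the 9th power is a bijection on this group: if s^9 ≡ t^9 then (st^{−1})^9 = 1, and the only element of order dividing gcd(9, 52) = 1 is 1, so s = t.
With φ(0) = 0 this makes φ injective on all of ℤ/53ℤ, hence bijective (finite equal-size domain and codomain). In particular φ is bijective.
Since φ is bijective, we find the preimage of 38. The inverse of x ↦ x^9 on (ℤ/53ℤ)^× is x ↦ x^29, because 9·29 = 261 = 5·52 + 1 ≡ 1 (mod 52) and x^{52} = 1 for x ≠ 0 (Fermat). So φ⁻¹(38) = 38^29 mod 53.
Repeated squaring mod 53: 38^1 ≡ 38, 38^2 ≡ 38² = 1444 ≡ 13, 38^4 ≡ 13² = 169 ≡ 10, 38^8 ≡ 10² = 100 ≡ 47, 38^16 ≡ 47² = 2209 ≡ 36. Since 29 = 16 + 8 + 4 + 1, 38^29 ≡ 36·47·10·38: 36·47 = 1692 ≡ 49, then 49·10 = 490 ≡ 13, then 13·38 = 494 ≡ 17. So 38^29 ≡ 17 (mod 53).
Hence φ⁻¹(38) = 17.

17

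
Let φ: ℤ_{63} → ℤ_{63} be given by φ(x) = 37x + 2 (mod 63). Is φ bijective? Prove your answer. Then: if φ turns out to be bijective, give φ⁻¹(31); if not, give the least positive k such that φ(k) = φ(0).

11

If φ(u) = φ(v), then 37u ≡ 37v (mod 63). Because gcd(37, 63) = 1, we may cancel 37 to get u ≡ v (mod 63).
We now compute 37⁻¹ mod 63 explicitly. Euclid's algorithm: 63 = 1·37 + 26, 37 = 1·26 + 11, 26 = 2·11 + 4, 11 = 2·4 + 3, 4 = 1·3 + 1; back-substituting gives 1 = 46·37 − 27·63, so 37⁻¹ ≡ 46 (mod 63).
For any y ∈ ℤ_{63}, x = 46(y − 2) mod 63 satisfies φ(x) = 37·46(y − 2) + 2 ≡ y (since 37·46 ≡ 1 mod 63). So every y has a preimage.
Therefore φ is bijective.
Since φ is bijective, we find φ⁻¹(31): we need 37x ≡ 31 − 2 ≡ 29 (mod 63). Using 37⁻¹ = 46: x ≡ 46·29 = 1334 = 21·63 + 11, so x = 11.
Check: φ(11) = 37·11 + 2 = 409 = 6·63 + 31 ≡ 31 (mod 63).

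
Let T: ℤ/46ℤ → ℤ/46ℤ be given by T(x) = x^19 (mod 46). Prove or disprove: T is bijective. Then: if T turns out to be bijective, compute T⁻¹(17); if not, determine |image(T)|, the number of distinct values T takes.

43

Computing x^19 mod 46 for each x (by repeated squaring, reducing mod 46 at every step), the values T(0), T(1), …, T(45) are: 0, 1, 26, 29, 32, 7, 18, 11, 4, 13, 44, 15, 8, 25, 10, 19, 12, 5, 16, 37, 40, 43, 22, 23, 24, 3, 6, 9, 30, 41, 34, 27, 36, 21, 38, 31, 2, 33, 42, 35, 28, 39, 14, 17, 20, 45.
Every element of ℤ/46ℤ appears exactly once in this list, so T is a bijection, and in particular bijective.
Since T is bijective, we read off the preimage of 17 from the same table: T(43) = 17, so T⁻¹(17) = 43.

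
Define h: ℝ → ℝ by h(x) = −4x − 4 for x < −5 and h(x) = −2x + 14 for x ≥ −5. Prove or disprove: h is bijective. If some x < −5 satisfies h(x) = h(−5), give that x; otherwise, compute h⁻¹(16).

-7

Both pieces are strictly decreasing (slopes −4 and −2), so each is injective on its own interval.
The left piece maps (−∞, −5) onto (16, ∞); the right piece maps [−5, ∞) onto (−∞, 24].
These images overlap. In particular h(−5) = 24 (right piece), and solving −4x − 4 = 24 on the left piece gives x = −7 < −5.
So h(−7) = h(−5) with −7 ≠ −5, and h is not injective, hence not bijective. This x = −7 is the requested value below −5.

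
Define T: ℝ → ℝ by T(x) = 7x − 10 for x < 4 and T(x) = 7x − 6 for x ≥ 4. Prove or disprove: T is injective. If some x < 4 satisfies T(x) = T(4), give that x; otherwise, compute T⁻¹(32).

38/7

Both pieces are strictly increasing (slopes 7 and 7), so each is injective on its own interval.
The left piece maps (−∞, 4) onto (−∞, 18); the right piece maps [4, ∞) onto [22, ∞).
These images are disjoint, so no value is attained by both pieces. So T is injective.
Because the two images are disjoint, no x < 4 has T(x) = T(4), so we compute T⁻¹(32): 32 lies in [22, ∞), so solve 7x − 6 = 32: x = (32 + 6)/7 = 38/7.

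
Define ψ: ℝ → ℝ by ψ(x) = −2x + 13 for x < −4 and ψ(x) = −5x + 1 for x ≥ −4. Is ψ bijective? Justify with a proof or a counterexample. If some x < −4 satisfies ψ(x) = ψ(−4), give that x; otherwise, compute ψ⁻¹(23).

-5

Both pieces are strictly decreasing (slopes −2 and −5), so each is injective on its own interval.
The left piece maps (−∞, −4) onto (21, ∞); the right piece maps [−4, ∞) onto (−∞, 21].
Since 21 = 21, the images partition ℝ: ψ is injective and surjective, hence bijective.
Because the two images are disjoint, no x < −4 has ψ(x) = ψ(−4), so we compute ψ⁻¹(23): 23 lies in (21, ∞), so solve −2x + 13 = 23: x = (23 − 13)/(−2) = −5.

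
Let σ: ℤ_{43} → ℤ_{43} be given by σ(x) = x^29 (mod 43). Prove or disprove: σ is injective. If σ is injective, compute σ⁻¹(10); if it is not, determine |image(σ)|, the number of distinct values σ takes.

17

Since 43 is prime, the nonzero elements of ℤ_{43} form a cyclic group of order 42.
As gcd(29, 42) = 1, raising to the 29th power is a bijection on this group: if u^29 ≡ v^29 then (uv^{−1})^29 = 1, and the only element of order dividing gcd(29, 42) = 1 is 1, so u = v.
With σ(0) = 0 this makes σ injective on all of ℤ_{43}, hence bijective (finite equal-size domain and codomain). In particular σ is injective.
Since σ is injective, we find the preimage of 10. The inverse of x ↦ x^29 on (ℤ_{43})^× is x ↦ x^29, because 29·29 = 841 = 20·42 + 1 ≡ 1 (mod 42) and x^{42} = 1 for x ≠ 0 (Fermat). So σ⁻¹(10) = 10^29 mod 43.
Repeated squaring mod 43: 10^1 ≡ 10, 10^2 ≡ 10² = 100 ≡ 14, 10^4 ≡ 14² = 196 ≡ 24, 10^8 ≡ 24² = 576 ≡ 17, 10^16 ≡ 17² = 289 ≡ 31. Since 29 = 16 + 8 + 4 + 1, 10^29 ≡ 31·17·24·10: 31·17 = 527 ≡ 11, then 11·24 = 264 ≡ 6, then 6·10 = 60 ≡ 17. So 10^29 ≡ 17 (mod 43).
Hence σ⁻¹(10) = 17.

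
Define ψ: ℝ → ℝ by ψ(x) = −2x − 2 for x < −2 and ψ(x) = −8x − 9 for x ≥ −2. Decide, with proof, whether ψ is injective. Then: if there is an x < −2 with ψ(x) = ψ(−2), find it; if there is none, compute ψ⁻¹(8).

Both pieces are strictly decreasing (slopes −2 and −8), so each is injective on its own interval.
The left piece maps (−∞, −2) onto (2, ∞); the right piece maps [−2, ∞) onto (−∞, 7].
These images overlap. In particular ψ(−2) = 7 (right piece), and solving −2x − 2 = 7 on the left piece gives x = −9/2 < −2.
So ψ(−9/2) = ψ(−2) with −9/2 ≠ −2, and ψ is not injective. This x = −9/2 is the requested value below −2.

-9/2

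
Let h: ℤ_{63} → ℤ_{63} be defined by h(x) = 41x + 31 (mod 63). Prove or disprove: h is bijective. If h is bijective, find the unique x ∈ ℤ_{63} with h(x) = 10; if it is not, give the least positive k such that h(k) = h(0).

Suppose h(x_1) = h(x_2) in ℤ_{63}. Then 41x_1 + 31 ≡ 41x_2 + 31 (mod 63), thus 41(x_1 − x_2) ≡ 0 (mod 63).
Since gcd(41, 63) = 1, 41 is invertible modulo 63, so x_1 − x_2 ≡ 0 (mod 63), i.e. x_1 = x_2.
We now compute 41⁻¹ mod 63 explicitly. Euclid's algorithm: 63 = 1·41 + 22, 41 = 1·22 + 19, 22 = 1·19 + 3, 19 = 6·3 + 1; back-substituting gives 1 = 20·41 − 13·63, so 41⁻¹ ≡ 20 (mod 63).
Then y ↦ 20(y − 31) is a two-sided inverse to h, so every y ∈ ℤ_{63} has a preimage.
Therefore h is bijective.
Since h is bijective, we find h⁻¹(10): we need 41x ≡ 10 − 31 ≡ 42 (mod 63). Using 41⁻¹ = 20: x ≡ 20·42 = 840 = 13·63 + 21, so x = 21.
Check: h(21) = 41·21 + 31 = 892 = 14·63 + 10 ≡ 10 (mod 63).

21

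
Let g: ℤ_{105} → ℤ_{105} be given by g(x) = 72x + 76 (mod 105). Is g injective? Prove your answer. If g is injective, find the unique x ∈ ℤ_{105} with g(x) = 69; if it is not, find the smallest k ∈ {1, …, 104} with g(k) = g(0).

We have gcd(72, 105) = 3 > 1. Taking s = 0 and t = 35: g(0) = 76 and g(35) = 72·35 + 76 = 2596 ≡ 76 (mod 105).
So g(0) = g(35) while 0 ≠ 35, hence g is not injective.
Since g is not injective, we find the least positive k with g(k) = g(0): this means 72k ≡ 0 (mod 105), i.e. 105 ∣ 72k. Since gcd(72, 105) = 3, dividing through by 3 this holds exactly when 35 ∣ 24k, and as gcd(24, 35) = 1, exactly when 35 ∣ k.
The smallest positive such k is 35.

35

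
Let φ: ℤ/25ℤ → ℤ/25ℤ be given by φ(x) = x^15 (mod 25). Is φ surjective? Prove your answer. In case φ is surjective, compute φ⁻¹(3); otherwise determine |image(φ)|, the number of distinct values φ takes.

5

φ(0) = 0^15 = 0.
φ(5): Repeated squaring mod 25: 5^1 ≡ 5, 5^2 ≡ 5² = 25 ≡ 0, 5^4 ≡ 0² = 0, 5^8 ≡ 0² = 0. Since 15 = 8 + 4 + 2 + 1, 5^15 ≡ 0·0·0·5: 0·0 = 0, then 0·0 = 0, then 0·5 = 0. So 5^15 ≡ 0 (mod 25).
So φ(0) = φ(5) = 0 while 0 ≠ 5, therefore φ is not injective.
A non-injective map from the 25-element set ℤ/25ℤ to itself takes at most 24 distinct values, so it cannot be surjective. Therefore φ is not surjective.
Since φ is not surjective, we determine |image(φ)|. Computing x^15 mod 25 for each x (by repeated squaring, reducing mod 25 at every step), the values φ(0), φ(1), …, φ(24) are: 0, 1, 18, 7, 24, 0, 1, 18, 7, 24, 0, 1, 18, 7, 24, 0, 1, 18, 7, 24, 0, 1, 18, 7, 24.
The distinct values are {0, 1, 7, 18, 24}; there are 5 of them.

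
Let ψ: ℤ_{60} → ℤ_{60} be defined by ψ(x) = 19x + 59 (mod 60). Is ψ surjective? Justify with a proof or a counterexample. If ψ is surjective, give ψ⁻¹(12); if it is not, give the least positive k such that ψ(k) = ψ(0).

Since gcd(19, 60) = 1, 19 is invertible modulo 60. Euclid's algorithm: 60 = 3·19 + 3, 19 = 6·3 + 1; back-substituting gives 1 = 19·19 − 6·60, so 19⁻¹ ≡ 19 (mod 60).
For any y ∈ ℤ_{60}, x = 19(y − 59) mod 60 satisfies ψ(x) = 19·19(y − 59) + 59 ≡ y (since 19·19 ≡ 1 mod 60). So every y has a preimage.
Hence ψ is surjective.
Since ψ is surjective, we find ψ⁻¹(12): we need 19x ≡ 12 − 59 ≡ 13 (mod 60). Using 19⁻¹ = 19: x ≡ 19·13 = 247 = 4·60 + 7, so x = 7.
Check: ψ(7) = 19·7 + 59 = 192 = 3·60 + 12 ≡ 12 (mod 60).

7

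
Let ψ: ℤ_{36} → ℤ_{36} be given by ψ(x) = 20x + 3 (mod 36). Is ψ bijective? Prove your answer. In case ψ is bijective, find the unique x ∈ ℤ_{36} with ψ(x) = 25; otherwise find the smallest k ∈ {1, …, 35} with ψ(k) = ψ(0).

9

We have gcd(20, 36) = 4 > 1. Taking s = 0 and t = 9: ψ(0) = 3 and ψ(9) = 20·9 + 3 = 183 ≡ 3 (mod 36).
So ψ(0) = ψ(9) while 0 ≠ 9, so ψ is not injective, hence not bijective.
Since ψ is not bijective, we find the least positive k with ψ(k) = ψ(0): this means 20k ≡ 0 (mod 36), i.e. 36 ∣ 20k. Since gcd(20, 36) = 4, dividing through by 4 this holds exactly when 9 ∣ 5k, and as gcd(5, 9) = 1, exactly when 9 ∣ k.
The smallest positive such k is 9.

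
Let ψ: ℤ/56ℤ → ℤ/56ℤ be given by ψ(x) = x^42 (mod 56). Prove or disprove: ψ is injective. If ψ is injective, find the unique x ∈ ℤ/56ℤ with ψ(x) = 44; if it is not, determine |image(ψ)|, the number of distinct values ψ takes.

4

ψ(1) = 1^42 = 1.
ψ(3): Repeated squaring mod 56: 3^1 ≡ 3, 3^2 ≡ 3² = 9, 3^4 ≡ 9² = 81 ≡ 25, 3^8 ≡ 25² = 625 ≡ 9, 3^16 ≡ 9² = 81 ≡ 25, 3^32 ≡ 25² = 625 ≡ 9. Since 42 = 32 + 8 + 2, 3^42 ≡ 9·9·9: 9·9 = 81 ≡ 25, then 25·9 = 225 ≡ 1. So 3^42 ≡ 1 (mod 56).
So ψ(1) = ψ(3) = 1 while 1 ≠ 3, so ψ is not injective.
Since ψ is not injective, we determine |image(ψ)|. Computing x^42 mod 56 for each x (by repeated squaring, reducing mod 56 at every step), the values ψ(0), ψ(1), …, ψ(55) are: 0, 1, 8, 1, 8, 1, 8, 49, 8, 1, 8, 1, 8, 1, 0, 1, 8, 1, 8, 1, 8, 49, 8, 1, 8, 1, 8, 1, 0, 1, 8, 1, 8, 1, 8, 49, 8, 1, 8, 1, 8, 1, 0, 1, 8, 1, 8, 1, 8, 49, 8, 1, 8, 1, 8, 1.
The distinct values are {0, 1, 8, 49}; there are 4 of them.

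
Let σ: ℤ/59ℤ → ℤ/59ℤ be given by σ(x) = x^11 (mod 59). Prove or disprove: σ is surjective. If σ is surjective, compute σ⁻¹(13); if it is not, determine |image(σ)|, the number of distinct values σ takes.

34

Since 59 is prime, the nonzero elements of ℤ/59ℤ form a cyclic group of order 58.
As gcd(11, 58) = 1, raising to the 11th power is a bijection on this group: if u^11 ≡ v^11 then (uv^{−1})^11 = 1, and the only element of order dividing gcd(11, 58) = 1 is 1, so u = v.
With σ(0) = 0 this makes σ injective on all of ℤ/59ℤ, hence bijective (finite equal-size domain and codomain). In particular σ is surjective.
Since σ is surjective, we find the preimage of 13. The inverse of x ↦ x^11 on (ℤ/59ℤ)^× is x ↦ x^37, because 11·37 = 407 = 7·58 + 1 ≡ 1 (mod 58) and x^{58} = 1 for x ≠ 0 (Fermat). So σ⁻¹(13) = 13^37 mod 59.
Repeated squaring mod 59: 13^1 ≡ 13, 13^2 ≡ 13² = 169 ≡ 51, 13^4 ≡ 51² = 2601 ≡ 5, 13^8 ≡ 5² = 25, 13^16 ≡ 25² = 625 ≡ 35, 13^32 ≡ 35² = 1225 ≡ 45. Since 37 = 32 + 4 + 1, 13^37 ≡ 45·5·13: 45·5 = 225 ≡ 48, then 48·13 = 624 ≡ 34. So 13^37 ≡ 34 (mod 59).
Hence σ⁻¹(13) = 34.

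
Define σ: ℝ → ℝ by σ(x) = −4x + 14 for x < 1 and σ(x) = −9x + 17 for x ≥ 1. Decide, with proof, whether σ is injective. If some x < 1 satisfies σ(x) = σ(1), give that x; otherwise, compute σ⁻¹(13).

1/4

Both pieces are strictly decreasing (slopes −4 and −9), so each is injective on its own interval.
The left piece maps (−∞, 1) onto (10, ∞); the right piece maps [1, ∞) onto (−∞, 8].
These images are disjoint, so no value is attained by both pieces. So σ is injective.
Because the two images are disjoint, no x < 1 has σ(x) = σ(1), so we compute σ⁻¹(13): 13 lies in (10, ∞), so solve −4x + 14 = 13: x = (13 − 14)/(−4) = 1/4.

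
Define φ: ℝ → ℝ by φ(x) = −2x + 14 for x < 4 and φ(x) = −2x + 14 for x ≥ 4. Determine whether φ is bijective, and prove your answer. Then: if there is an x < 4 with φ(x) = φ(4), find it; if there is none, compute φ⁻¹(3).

Both pieces are strictly decreasing (slopes −2 and −2), so each is injective on its own interval.
The left piece maps (−∞, 4) onto (6, ∞); the right piece maps [4, ∞) onto (−∞, 6].
Since 6 = 6, the images partition ℝ: φ is injective and surjective, hence bijective.
Because the two images are disjoint, no x < 4 has φ(x) = φ(4), so we compute φ⁻¹(3): 3 lies in (−∞, 6], so solve −2x + 14 = 3: x = (3 − 14)/(−2) = 11/2.

11/2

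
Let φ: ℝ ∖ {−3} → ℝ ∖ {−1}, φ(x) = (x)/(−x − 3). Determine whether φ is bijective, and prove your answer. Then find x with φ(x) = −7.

-7/2

Suppose φ(x_1) = φ(x_2). Cross-multiplying: (x_1)(−x_2 − 3) = (x_2)(−x_1 − 3).
Expanding both sides and cancelling the symmetric terms leaves −3·(x_1 − x_2) = 0. Since −3 ≠ 0, x_1 = x_2. Thus φ is injective.
For any y ≠ −1, solving y(−x − 3) = x for x gives a well-defined x ≠ −3. So φ is surjective.
Thus φ is bijective.
Solving φ(x) = −7: cross-multiplying gives x = −7(−x − 3), which rearranges to −6x = 21, so x = −7/2.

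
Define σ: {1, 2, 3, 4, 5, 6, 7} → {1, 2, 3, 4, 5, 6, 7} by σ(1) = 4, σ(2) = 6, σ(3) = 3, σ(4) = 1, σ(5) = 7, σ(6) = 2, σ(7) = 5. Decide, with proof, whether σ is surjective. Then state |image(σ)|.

7

Every element of the codomain has a preimage: 1 = σ(4), 2 = σ(6), 3 = σ(3), 4 = σ(1), 5 = σ(7), 6 = σ(2), 7 = σ(5).
Therefore σ is surjective.
The image of σ is {1, 2, 3, 4, 5, 6, 7}, which has 7 elements.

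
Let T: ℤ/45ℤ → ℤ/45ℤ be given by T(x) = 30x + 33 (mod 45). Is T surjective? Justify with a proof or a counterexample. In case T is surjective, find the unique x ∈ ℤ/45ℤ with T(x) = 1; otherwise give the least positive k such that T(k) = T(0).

3

Since gcd(30, 45) = 15, we have 30x ≡ 0 (mod 15) for all x, so T(x) ≡ 3 (mod 15).
But 0 ≢ 3 (mod 15), so 0 ∈ ℤ/45ℤ has no preimage. Hence T is not surjective.
Since T is not surjective, we find the least positive k with T(k) = T(0): this means 30k ≡ 0 (mod 45), i.e. 45 ∣ 30k. Since gcd(30, 45) = 15, dividing through by 15 this holds exactly when 3 ∣ 2k, and as gcd(2, 3) = 1, exactly when 3 ∣ k.
The smallest positive such k is 3.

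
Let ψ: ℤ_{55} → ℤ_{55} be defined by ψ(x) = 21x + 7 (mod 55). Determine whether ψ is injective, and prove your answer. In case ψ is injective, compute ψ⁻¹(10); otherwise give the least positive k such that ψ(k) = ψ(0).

8

Suppose ψ(u) = ψ(v) in ℤ_{55}. Then 21u + 7 ≡ 21v + 7 (mod 55), thus 21(u − v) ≡ 0 (mod 55).
Since gcd(21, 55) = 1, 21 is invertible modulo 55, therefore u − v ≡ 0 (mod 55), i.e. u = v.
Thus ψ is injective.
We now compute 21⁻¹ mod 55 explicitly. Euclid's algorithm: 55 = 2·21 + 13, 21 = 1·13 + 8, 13 = 1·8 + 5, 8 = 1·5 + 3, 5 = 1·3 + 2, 3 = 1·2 + 1; back-substituting gives 1 = 21·21 − 8·55, so 21⁻¹ ≡ 21 (mod 55).
Since ψ is injective, we compute ψ⁻¹(10): solve 21x + 7 ≡ 10 (mod 55), i.e. 21x ≡ 3 (mod 55).
Multiplying by 21⁻¹ = 21 gives x ≡ 21·3 = 63 = 1·55 + 8 ≡ 8 (mod 55).
Check: ψ(8) = 21·8 + 7 = 175 = 3·55 + 10 ≡ 10 (mod 55).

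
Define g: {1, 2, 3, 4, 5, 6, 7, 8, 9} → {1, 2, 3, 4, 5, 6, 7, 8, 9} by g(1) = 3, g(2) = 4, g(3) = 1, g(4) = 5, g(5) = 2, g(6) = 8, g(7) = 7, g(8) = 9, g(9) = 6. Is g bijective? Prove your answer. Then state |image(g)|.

9

The values 3, 4, 1, 5, 2, 8, 7, 9, 6 are a permutation of {1, 2, 3, 4, 5, 6, 7, 8, 9}: each element appears exactly once.
So g is injective and surjective, hence bijective.
The image of g is {1, 2, 3, 4, 5, 6, 7, 8, 9}, which has 9 elements.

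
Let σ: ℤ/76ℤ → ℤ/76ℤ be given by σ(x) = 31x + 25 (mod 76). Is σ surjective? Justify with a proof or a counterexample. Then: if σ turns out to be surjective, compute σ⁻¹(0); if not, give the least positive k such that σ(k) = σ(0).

9

Recall: surjectivity means every element of the codomain has a preimage under σ.
Since gcd(31, 76) = 1, 31 is invertible modulo 76. Euclid's algorithm: 76 = 2·31 + 14, 31 = 2·14 + 3, 14 = 4·3 + 2, 3 = 1·2 + 1; back-substituting gives 1 = 27·31 − 11·76, so 31⁻¹ ≡ 27 (mod 76).
Then y ↦ 27(y − 25) is a two-sided inverse to σ, so every y ∈ ℤ/76ℤ has a preimage.
Therefore σ is surjective.
Since σ is surjective, we compute σ⁻¹(0): solve 31x + 25 ≡ 0 (mod 76), i.e. 31x ≡ 51 (mod 76).
Multiplying by 31⁻¹ = 27 gives x ≡ 27·51 = 1377 = 18·76 + 9 ≡ 9 (mod 76).
Check: σ(9) = 31·9 + 25 = 304 = 4·76 + 0 ≡ 0 (mod 76).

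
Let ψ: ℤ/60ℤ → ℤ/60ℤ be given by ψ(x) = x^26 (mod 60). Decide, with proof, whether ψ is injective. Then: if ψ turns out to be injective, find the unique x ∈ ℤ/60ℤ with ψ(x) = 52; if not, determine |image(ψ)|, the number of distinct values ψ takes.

ψ(2): Repeated squaring mod 60: 2^1 ≡ 2, 2^2 ≡ 2² = 4, 2^4 ≡ 4² = 16, 2^8 ≡ 16² = 256 ≡ 16, 2^16 ≡ 16² = 256 ≡ 16. Since 26 = 16 + 8 + 2, 2^26 ≡ 16·16·4: 16·16 = 256 ≡ 16, then 16·4 = 64 ≡ 4. So 2^26 ≡ 4 (mod 60).
ψ(8): Repeated squaring mod 60: 8^1 ≡ 8, 8^2 ≡ 8² = 64 ≡ 4, 8^4 ≡ 4² = 16, 8^8 ≡ 16² = 256 ≡ 16, 8^16 ≡ 16² = 256 ≡ 16. Since 26 = 16 + 8 + 2, 8^26 ≡ 16·16·4: 16·16 = 256 ≡ 16, then 16·4 = 64 ≡ 4. So 8^26 ≡ 4 (mod 60).
So ψ(2) = ψ(8) = 4 while 2 ≠ 8, hence ψ is not injective.
Since ψ is not injective, we determine |image(ψ)|. Computing x^26 mod 60 for each x (by repeated squaring, reducing mod 60 at every step), the values ψ(0), ψ(1), …, ψ(59) are: 0, 1, 4, 9, 16, 25, 36, 49, 4, 21, 40, 1, 24, 49, 16, 45, 16, 49, 24, 1, 40, 21, 4, 49, 36, 25, 16, 9, 4, 1, 0, 1, 4, 9, 16, 25, 36, 49, 4, 21, 40, 1, 24, 49, 16, 45, 16, 49, 24, 1, 40, 21, 4, 49, 36, 25, 16, 9, 4, 1.
The distinct values are {0, 1, 4, 9, 16, 21, 24, 25, 36, 40, 45, 49}; there are 12 of them.

12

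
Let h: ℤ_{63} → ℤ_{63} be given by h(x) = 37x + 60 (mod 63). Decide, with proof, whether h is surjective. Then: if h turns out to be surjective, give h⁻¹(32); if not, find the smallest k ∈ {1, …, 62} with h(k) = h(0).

Since gcd(37, 63) = 1, 37 is invertible modulo 63. Euclid's algorithm: 63 = 1·37 + 26, 37 = 1·26 + 11, 26 = 2·11 + 4, 11 = 2·4 + 3, 4 = 1·3 + 1; back-substituting gives 1 = 46·37 − 27·63, so 37⁻¹ ≡ 46 (mod 63).
For any y ∈ ℤ_{63}, x = 46(y − 60) mod 63 satisfies h(x) = 37·46(y − 60) + 60 ≡ y (since 37·46 ≡ 1 mod 63). So every y has a preimage.
Hence h is surjective.
Since h is surjective, we find h⁻¹(32): we need 37x ≡ 32 − 60 ≡ 35 (mod 63). Using 37⁻¹ = 46: x ≡ 46·35 = 1610 = 25·63 + 35, so x = 35.
Check: h(35) = 37·35 + 60 = 1355 = 21·63 + 32 ≡ 32 (mod 63).

35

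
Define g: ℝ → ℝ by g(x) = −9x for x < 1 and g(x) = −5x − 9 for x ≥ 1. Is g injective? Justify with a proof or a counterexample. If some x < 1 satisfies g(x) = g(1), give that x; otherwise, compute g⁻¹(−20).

Both pieces are strictly decreasing (slopes −9 and −5), so each is injective on its own interval.
The left piece maps (−∞, 1) onto (−9, ∞); the right piece maps [1, ∞) onto (−∞, −14].
These images are disjoint, so no value is attained by both pieces. Thus g is injective.
Because the two images are disjoint, no x < 1 has g(x) = g(1), so we compute g⁻¹(−20): −20 lies in (−∞, −14], so solve −5x − 9 = −20: x = (−20 + 9)/(−5) = 11/5.

11/5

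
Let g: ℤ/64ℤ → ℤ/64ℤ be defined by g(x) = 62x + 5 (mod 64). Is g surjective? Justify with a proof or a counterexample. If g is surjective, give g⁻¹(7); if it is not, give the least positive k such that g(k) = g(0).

Since gcd(62, 64) = 2, we have 62x ≡ 0 (mod 2) for all x, so g(x) ≡ 1 (mod 2).
But 0 ≢ 1 (mod 2), so 0 ∈ ℤ/64ℤ has no preimage. Thus g is not surjective.
Since g is not surjective, we find the least positive k with g(k) = g(0): this means 62k ≡ 0 (mod 64), i.e. 64 ∣ 62k. Since gcd(62, 64) = 2, dividing through by 2 this holds exactly when 32 ∣ 31k, and as gcd(31, 32) = 1, exactly when 32 ∣ k.
The smallest positive such k is 32.

32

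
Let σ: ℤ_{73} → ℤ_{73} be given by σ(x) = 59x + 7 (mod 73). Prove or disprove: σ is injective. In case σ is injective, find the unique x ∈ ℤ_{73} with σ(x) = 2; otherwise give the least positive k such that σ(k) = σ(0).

16

Suppose σ(s) = σ(t) in ℤ_{73}. Then 59s + 7 ≡ 59t + 7 (mod 73), hence 59(s − t) ≡ 0 (mod 73).
Since gcd(59, 73) = 1, 59 is invertible modulo 73, hence s − t ≡ 0 (mod 73), i.e. s = t.
Hence σ is injective.
We now compute 59⁻¹ mod 73 explicitly. Euclid's algorithm: 73 = 1·59 + 14, 59 = 4·14 + 3, 14 = 4·3 + 2, 3 = 1·2 + 1; back-substituting gives 1 = 26·59 − 21·73, so 59⁻¹ ≡ 26 (mod 73).
Since σ is injective, we find σ⁻¹(2): we need 59x ≡ 2 − 7 ≡ 68 (mod 73). Using 59⁻¹ = 26: x ≡ 26·68 = 1768 = 24·73 + 16, so x = 16.
Check: σ(16) = 59·16 + 7 = 951 = 13·73 + 2 ≡ 2 (mod 73).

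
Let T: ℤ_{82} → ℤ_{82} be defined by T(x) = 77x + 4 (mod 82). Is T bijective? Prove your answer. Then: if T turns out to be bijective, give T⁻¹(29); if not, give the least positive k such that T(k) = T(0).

Recall that T is injective when T(u) = T(v) forces u = v.
Suppose T(u) = T(v) in ℤ_{82}. Then 77u + 4 ≡ 77v + 4 (mod 82), so 77(u − v) ≡ 0 (mod 82).
Since gcd(77, 82) = 1, 77 is invertible modulo 82, thus u − v ≡ 0 (mod 82), i.e. u = v.
We now compute 77⁻¹ mod 82 explicitly. Euclid's algorithm: 82 = 1·77 + 5, 77 = 15·5 + 2, 5 = 2·2 + 1; back-substituting gives 1 = 49·77 − 46·82, so 77⁻¹ ≡ 49 (mod 82).
Then y ↦ 49(y − 4) is a two-sided inverse to T, so every y ∈ ℤ_{82} has a preimage.
Hence T is bijective.
Since T is bijective, we find T⁻¹(29): we need 77x ≡ 29 − 4 ≡ 25 (mod 82). Using 77⁻¹ = 49: x ≡ 49·25 = 1225 = 14·82 + 77, so x = 77.
Check: T(77) = 77·77 + 4 = 5933 = 72·82 + 29 ≡ 29 (mod 82).

77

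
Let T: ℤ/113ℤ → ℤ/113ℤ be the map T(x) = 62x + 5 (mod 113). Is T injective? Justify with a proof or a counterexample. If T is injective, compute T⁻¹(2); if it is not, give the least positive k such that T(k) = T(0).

Recall that T is injective if T(s) = T(t) implies s = t.
If T(s) = T(t), then 62s ≡ 62t (mod 113). Because gcd(62, 113) = 1, we may cancel 62 to get s ≡ t (mod 113).
So T is injective.
We now compute 62⁻¹ mod 113 explicitly. Euclid's algorithm: 113 = 1·62 + 51, 62 = 1·51 + 11, 51 = 4·11 + 7, 11 = 1·7 + 4, 7 = 1·4 + 3, 4 = 1·3 + 1; back-substituting gives 1 = 31·62 − 17·113, so 62⁻¹ ≡ 31 (mod 113).
Since T is injective, we compute T⁻¹(2): solve 62x + 5 ≡ 2 (mod 113), i.e. 62x ≡ 110 (mod 113).
Multiplying by 62⁻¹ = 31 gives x ≡ 31·110 = 3410 = 30·113 + 20 ≡ 20 (mod 113).
Check: T(20) = 62·20 + 5 = 1245 = 11·113 + 2 ≡ 2 (mod 113).

20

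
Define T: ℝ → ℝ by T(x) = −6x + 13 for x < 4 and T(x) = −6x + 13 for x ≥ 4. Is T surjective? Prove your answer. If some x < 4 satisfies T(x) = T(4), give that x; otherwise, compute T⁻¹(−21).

Both pieces are strictly decreasing (slopes −6 and −6), so each is injective on its own interval.
The left piece maps (−∞, 4) onto (−11, ∞); the right piece maps [4, ∞) onto (−∞, −11].
These images together cover ℝ, so T is surjective.
Because the two images are disjoint, no x < 4 has T(x) = T(4), so we compute T⁻¹(−21): −21 lies in (−∞, −11], so solve −6x + 13 = −21: x = (−21 − 13)/(−6) = 17/3.

17/3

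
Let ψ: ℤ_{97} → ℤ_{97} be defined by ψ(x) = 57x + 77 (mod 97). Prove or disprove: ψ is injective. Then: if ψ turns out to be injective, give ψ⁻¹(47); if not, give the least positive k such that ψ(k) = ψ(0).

25

Recall that injectivity means: for all a, b in the domain, ψ(a) = ψ(b) implies a = b.
Suppose ψ(a) = ψ(b) in ℤ_{97}. Then 57a + 77 ≡ 57b + 77 (mod 97), hence 57(a − b) ≡ 0 (mod 97).
Since gcd(57, 97) = 1, 57 is invertible modulo 97, therefore a − b ≡ 0 (mod 97), i.e. a = b.
So ψ is injective.
We now compute 57⁻¹ mod 97 explicitly. Euclid's algorithm: 97 = 1·57 + 40, 57 = 1·40 + 17, 40 = 2·17 + 6, 17 = 2·6 + 5, 6 = 1·5 + 1; back-substituting gives 1 = 80·57 − 47·97, so 57⁻¹ ≡ 80 (mod 97).
Since ψ is injective, we compute ψ⁻¹(47): solve 57x + 77 ≡ 47 (mod 97), i.e. 57x ≡ 67 (mod 97).
Multiplying by 57⁻¹ = 80 gives x ≡ 80·67 = 5360 = 55·97 + 25 ≡ 25 (mod 97).
Check: ψ(25) = 57·25 + 77 = 1502 = 15·97 + 47 ≡ 47 (mod 97).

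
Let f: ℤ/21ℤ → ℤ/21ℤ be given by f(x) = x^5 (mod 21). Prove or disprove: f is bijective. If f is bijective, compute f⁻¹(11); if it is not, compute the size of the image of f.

2

Computing x^5 mod 21 for each x (by repeated squaring, reducing mod 21 at every step), the values f(0), f(1), …, f(20) are: 0, 1, 11, 12, 16, 17, 6, 7, 8, 18, 19, 2, 3, 13, 14, 15, 4, 5, 9, 10, 20.
Every element of ℤ/21ℤ appears exactly once in this list, so f is a bijection, and in particular bijective.
Since f is bijective, we read off the preimage of 11 from the same table: f(2) = 11, so f⁻¹(11) = 2.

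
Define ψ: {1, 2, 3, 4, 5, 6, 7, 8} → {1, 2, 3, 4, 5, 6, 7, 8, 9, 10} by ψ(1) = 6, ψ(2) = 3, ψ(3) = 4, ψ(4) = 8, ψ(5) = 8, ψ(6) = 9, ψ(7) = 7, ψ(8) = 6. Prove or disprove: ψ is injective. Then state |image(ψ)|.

ψ(4) = 8 = ψ(5) with 4 ≠ 5, so ψ is not injective.
The image of ψ is {3, 4, 6, 7, 8, 9}, which has 6 elements.

6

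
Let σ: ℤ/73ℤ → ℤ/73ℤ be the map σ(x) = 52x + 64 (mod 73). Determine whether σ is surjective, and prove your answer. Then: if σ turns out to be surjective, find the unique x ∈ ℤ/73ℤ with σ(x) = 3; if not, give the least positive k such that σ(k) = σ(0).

Since gcd(52, 73) = 1, 52 is invertible modulo 73. Euclid's algorithm: 73 = 1·52 + 21, 52 = 2·21 + 10, 21 = 2·10 + 1; back-substituting gives 1 = 66·52 − 47·73, so 52⁻¹ ≡ 66 (mod 73).
Then y ↦ 66(y − 64) is a two-sided inverse to σ, so every y ∈ ℤ/73ℤ has a preimage.
Hence σ is surjective.
Since σ is surjective, we find σ⁻¹(3): we need 52x ≡ 3 − 64 ≡ 12 (mod 73). Using 52⁻¹ = 66: x ≡ 66·12 = 792 = 10·73 + 62, so x = 62.
Check: σ(62) = 52·62 + 64 = 3288 = 45·73 + 3 ≡ 3 (mod 73).

62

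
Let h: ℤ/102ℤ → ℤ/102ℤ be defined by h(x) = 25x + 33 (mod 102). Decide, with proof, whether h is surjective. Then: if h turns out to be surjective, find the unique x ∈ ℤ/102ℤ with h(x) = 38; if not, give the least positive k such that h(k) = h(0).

41

Recall: surjectivity means every element of the codomain has a preimage under h.
Since gcd(25, 102) = 1, 25 is invertible modulo 102. Euclid's algorithm: 102 = 4·25 + 2, 25 = 12·2 + 1; back-substituting gives 1 = 49·25 − 12·102, so 25⁻¹ ≡ 49 (mod 102).
Then y ↦ 49(y − 33) is a two-sided inverse to h, so every y ∈ ℤ/102ℤ has a preimage.
Thus h is surjective.
Since h is surjective, we compute h⁻¹(38): solve 25x + 33 ≡ 38 (mod 102), i.e. 25x ≡ 5 (mod 102).
Multiplying by 25⁻¹ = 49 gives x ≡ 49·5 = 245 = 2·102 + 41 ≡ 41 (mod 102).
Check: h(41) = 25·41 + 33 = 1058 = 10·102 + 38 ≡ 38 (mod 102).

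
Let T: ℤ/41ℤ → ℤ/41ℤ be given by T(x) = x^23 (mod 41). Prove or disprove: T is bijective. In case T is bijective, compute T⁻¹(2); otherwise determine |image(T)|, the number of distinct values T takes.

Since 41 is prime, the nonzero elements of ℤ/41ℤ form a cyclic group of order 40.
As gcd(23, 40) = 1, raising to the 23rd power is a bijection on this group: if s^23 ≡ t^23 then (st^{−1})^23 = 1, and the only element of order dividing gcd(23, 40) = 1 is 1, so s = t.
With T(0) = 0 this makes T injective on all of ℤ/41ℤ, hence bijective (finite equal-size domain and codomain). In particular T is bijective.
Since T is bijective, we find the preimage of 2. The inverse of x ↦ x^23 on (ℤ/41ℤ)^× is x ↦ x^7, because 23·7 = 161 = 4·40 + 1 ≡ 1 (mod 40) and x^{40} = 1 for x ≠ 0 (Fermat). So T⁻¹(2) = 2^7 mod 41.
Repeated squaring mod 41: 2^1 ≡ 2, 2^2 ≡ 2² = 4, 2^4 ≡ 4² = 16. Since 7 = 4 + 2 + 1, 2^7 ≡ 16·4·2: 16·4 = 64 ≡ 23, then 23·2 = 46 ≡ 5. So 2^7 ≡ 5 (mod 41).
Hence T⁻¹(2) = 5.

5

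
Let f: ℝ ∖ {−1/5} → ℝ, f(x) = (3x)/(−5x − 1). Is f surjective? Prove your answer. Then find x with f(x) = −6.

-2/9

If f(x) = −3/5, cross-multiplying gives −5(3x) = 3(−5x − 1), which simplifies to 0 = −3 — false.  So −3/5 has no preimage and f is not surjective.
Solving f(x) = −6: cross-multiplying gives 3x = −6(−5x − 1), which rearranges to −27x = 6, so x = −2/9.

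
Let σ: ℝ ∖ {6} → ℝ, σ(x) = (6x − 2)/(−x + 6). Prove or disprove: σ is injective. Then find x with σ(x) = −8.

23

Suppose σ(s) = σ(t). Cross-multiplying: (6s − 2)(−t + 6) = (6t − 2)(−s + 6).
Expanding both sides and cancelling the symmetric terms leaves 34·(s − t) = 0. Since 34 ≠ 0, s = t. Therefore σ is injective.
Solving σ(x) = −8: cross-multiplying gives 6x − 2 = −8(−x + 6), which rearranges to −2x = −46, so x = 23.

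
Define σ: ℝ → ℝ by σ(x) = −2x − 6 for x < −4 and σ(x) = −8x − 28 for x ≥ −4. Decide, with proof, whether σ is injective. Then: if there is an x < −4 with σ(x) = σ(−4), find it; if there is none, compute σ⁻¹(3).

-5

Both pieces are strictly decreasing (slopes −2 and −8), so each is injective on its own interval.
The left piece maps (−∞, −4) onto (2, ∞); the right piece maps [−4, ∞) onto (−∞, 4].
These images overlap. In particular σ(−4) = 4 (right piece), and solving −2x − 6 = 4 on the left piece gives x = −5 < −4.
So σ(−5) = σ(−4) with −5 ≠ −4, and σ is not injective. This x = −5 is the requested value below −4.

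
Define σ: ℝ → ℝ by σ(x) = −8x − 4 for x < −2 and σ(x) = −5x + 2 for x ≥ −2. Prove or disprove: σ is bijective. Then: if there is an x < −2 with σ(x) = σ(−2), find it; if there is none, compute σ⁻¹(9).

Both pieces are strictly decreasing (slopes −8 and −5), so each is injective on its own interval.
The left piece maps (−∞, −2) onto (12, ∞); the right piece maps [−2, ∞) onto (−∞, 12].
Since 12 = 12, the images partition ℝ: σ is injective and surjective, hence bijective.
Because the two images are disjoint, no x < −2 has σ(x) = σ(−2), so we compute σ⁻¹(9): 9 lies in (−∞, 12], so solve −5x + 2 = 9: x = (9 − 2)/(−5) = −7/5.

-7/5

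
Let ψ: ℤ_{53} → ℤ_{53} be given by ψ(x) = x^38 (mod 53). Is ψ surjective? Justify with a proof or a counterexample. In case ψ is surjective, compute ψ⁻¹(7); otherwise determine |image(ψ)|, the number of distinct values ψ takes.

ψ(26): Repeated squaring mod 53: 26^1 ≡ 26, 26^2 ≡ 26² = 676 ≡ 40, 26^4 ≡ 40² = 1600 ≡ 10, 26^8 ≡ 10² = 100 ≡ 47, 26^16 ≡ 47² = 2209 ≡ 36, 26^32 ≡ 36² = 1296 ≡ 24. Since 38 = 32 + 4 + 2, 26^38 ≡ 24·10·40: 24·10 = 240 ≡ 28, then 28·40 = 1120 ≡ 7. So 26^38 ≡ 7 (mod 53).
ψ(27): Repeated squaring mod 53: 27^1 ≡ 27, 27^2 ≡ 27² = 729 ≡ 40, 27^4 ≡ 40² = 1600 ≡ 10, 27^8 ≡ 10² = 100 ≡ 47, 27^16 ≡ 47² = 2209 ≡ 36, 27^32 ≡ 36² = 1296 ≡ 24. Since 38 = 32 + 4 + 2, 27^38 ≡ 24·10·40: 24·10 = 240 ≡ 28, then 28·40 = 1120 ≡ 7. So 27^38 ≡ 7 (mod 53).
So ψ(26) = ψ(27) = 7 while 26 ≠ 27, thus ψ is not injective.
A non-injective map from the 53-element set ℤ_{53} to itself takes at most 52 distinct values, so it cannot be surjective. Thus ψ is not surjective.
Since ψ is not surjective, we determine |image(ψ)|. Computing x^38 mod 53 for each x (by repeated squaring, reducing mod 53 at every step), the values ψ(0), ψ(1), …, ψ(52) are: 0, 1, 38, 43, 13, 6, 44, 15, 17, 47, 16, 24, 29, 49, 40, 46, 10, 28, 37, 4, 25, 9, 11, 52, 42, 36, 7, 7, 36, 42, 52, 11, 9, 25, 4, 37, 28, 10, 46, 40, 49, 29, 24, 16, 47, 17, 15, 44, 6, 13, 43, 38, 1.
The distinct values are {0, 1, 4, 6, 7, 9, 10, 11, 13, 15, 16, 17, 24, 25, 28, 29, 36, 37, 38, 40, 42, 43, 44, 46, 47, 49, 52}; there are 27 of them.

27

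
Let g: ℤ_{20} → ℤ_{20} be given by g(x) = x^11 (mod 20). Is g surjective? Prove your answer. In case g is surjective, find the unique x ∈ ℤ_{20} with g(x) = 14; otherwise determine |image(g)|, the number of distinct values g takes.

g(0) = 0^11 = 0.
g(10): Repeated squaring mod 20: 10^1 ≡ 10, 10^2 ≡ 10² = 100 ≡ 0, 10^4 ≡ 0² = 0, 10^8 ≡ 0² = 0. Since 11 = 8 + 2 + 1, 10^11 ≡ 0·0·10: 0·0 = 0, then 0·10 = 0. So 10^11 ≡ 0 (mod 20).
So g(0) = g(10) = 0 while 0 ≠ 10, thus g is not injective.
A non-injective map from the 20-element set ℤ_{20} to itself takes at most 19 distinct values, so it cannot be surjective. Hence g is not surjective.
Since g is not surjective, we determine |image(g)|. Computing x^11 mod 20 for each x (by repeated squaring, reducing mod 20 at every step), the values g(0), g(1), …, g(19) are: 0, 1, 8, 7, 4, 5, 16, 3, 12, 9, 0, 11, 8, 17, 4, 15, 16, 13, 12, 19.
The distinct values are {0, 1, 3, 4, 5, 7, 8, 9, 11, 12, 13, 15, 16, 17, 19}; there are 15 of them.

15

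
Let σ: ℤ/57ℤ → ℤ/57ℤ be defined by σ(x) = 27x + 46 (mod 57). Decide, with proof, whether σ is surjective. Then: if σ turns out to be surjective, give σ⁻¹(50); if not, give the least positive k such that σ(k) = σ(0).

Recall that surjectivity means every element of the codomain has a preimage under σ.
Since gcd(27, 57) = 3, we have 27x ≡ 0 (mod 3) for all x, so σ(x) ≡ 1 (mod 3).
But 0 ≢ 1 (mod 3), so 0 ∈ ℤ/57ℤ has no preimage. Thus σ is not surjective.
Since σ is not surjective, we find the least positive k with σ(k) = σ(0): this means 27k ≡ 0 (mod 57), i.e. 57 ∣ 27k. Since gcd(27, 57) = 3, dividing through by 3 this holds exactly when 19 ∣ 9k, and as gcd(9, 19) = 1, exactly when 19 ∣ k.
The smallest positive such k is 19.

19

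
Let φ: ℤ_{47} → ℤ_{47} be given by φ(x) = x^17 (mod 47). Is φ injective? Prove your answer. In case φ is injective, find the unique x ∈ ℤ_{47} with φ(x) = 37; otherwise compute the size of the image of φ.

17

Since 47 is prime, the nonzero elements of ℤ_{47} form a cyclic group of order 46.
As gcd(17, 46) = 1, raising to the 17th power is a bijection on this group: if a^17 ≡ b^17 then (ab^{−1})^17 = 1, and the only element of order dividing gcd(17, 46) = 1 is 1, so a = b.
With φ(0) = 0 this makes φ injective on all of ℤ_{47}, hence bijective (finite equal-size domain and codomain). In particular φ is injective.
Since φ is injective, we find the preimage of 37. The inverse of x ↦ x^17 on (ℤ_{47})^× is x ↦ x^19, because 17·19 = 323 = 7·46 + 1 ≡ 1 (mod 46) and x^{46} = 1 for x ≠ 0 (Fermat). So φ⁻¹(37) = 37^19 mod 47.
Repeated squaring mod 47: 37^1 ≡ 37, 37^2 ≡ 37² = 1369 ≡ 6, 37^4 ≡ 6² = 36, 37^8 ≡ 36² = 1296 ≡ 27, 37^16 ≡ 27² = 729 ≡ 24. Since 19 = 16 + 2 + 1, 37^19 ≡ 24·6·37: 24·6 = 144 ≡ 3, then 3·37 = 111 ≡ 17. So 37^19 ≡ 17 (mod 47).
Hence φ⁻¹(37) = 17.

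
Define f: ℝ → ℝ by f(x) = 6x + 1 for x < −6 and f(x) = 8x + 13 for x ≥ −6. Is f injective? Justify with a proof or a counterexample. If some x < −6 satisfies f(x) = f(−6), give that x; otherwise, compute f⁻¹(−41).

-7

Both pieces are strictly increasing (slopes 6 and 8), so each is injective on its own interval.
The left piece maps (−∞, −6) onto (−∞, −35); the right piece maps [−6, ∞) onto [−35, ∞).
These images are disjoint, so no value is attained by both pieces. Hence f is injective.
Because the two images are disjoint, no x < −6 has f(x) = f(−6), so we compute f⁻¹(−41): −41 lies in (−∞, −35), so solve 6x + 1 = −41: x = (−41 − 1)/6 = −7.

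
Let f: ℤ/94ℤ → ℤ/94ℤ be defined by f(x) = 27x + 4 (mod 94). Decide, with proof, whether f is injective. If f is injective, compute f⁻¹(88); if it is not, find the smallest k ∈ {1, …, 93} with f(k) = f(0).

Recall that f is injective if f(u) = f(v) implies u = v.
Suppose f(u) = f(v) in ℤ/94ℤ. Then 27u + 4 ≡ 27v + 4 (mod 94), thus 27(u − v) ≡ 0 (mod 94).
Since gcd(27, 94) = 1, 27 is invertible modulo 94, thus u − v ≡ 0 (mod 94), i.e. u = v.
Thus f is injective.
We now compute 27⁻¹ mod 94 explicitly. Euclid's algorithm: 94 = 3·27 + 13, 27 = 2·13 + 1; back-substituting gives 1 = 7·27 − 2·94, so 27⁻¹ ≡ 7 (mod 94).
Since f is injective, we find f⁻¹(88): we need 27x ≡ 88 − 4 ≡ 84 (mod 94). Using 27⁻¹ = 7: x ≡ 7·84 = 588 = 6·94 + 24, so x = 24.
Check: f(24) = 27·24 + 4 = 652 = 6·94 + 88 ≡ 88 (mod 94).

24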